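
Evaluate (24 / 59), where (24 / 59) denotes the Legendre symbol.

Factor out 2: 24 = 2^3·3. Since 59 ≡ 3 (mod 8), (2 / 59) = -1, and (2 / 59)^3 = -1. Now have -(3 / 59).
Both 3 ≡ 3 and 59 ≡ 3 (mod 4), so reciprocity gives (3 / 59) = -(59 / 3). Reduce: 59 ≡ 2 (mod 3). Now have (2 / 3).
Factor out 2: 2 = 2. Since 3 ≡ 3 (mod 8), (2 / 3) = -1. Now have -(1 / 3).
(1 / 3) = 1. Collecting the sign factors: -1.

-1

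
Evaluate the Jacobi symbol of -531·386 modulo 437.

By multiplicativity, (-531·386/437) = (-531/437)·(386/437).
First factor (-531/437):
Reduce the numerator: -531 ≡ 343 (mod 437), so (-531/437) = (343/437).
437 ≡ 1 (mod 4), so quadratic reciprocity gives (343/437) = (437/343). Reduce: 437 ≡ 94 (mod 343). Now have (94/343).
Factor out 2: 94 = 2·47. Since 343 ≡ 7 (mod 8), (2/343) = +1. Now have (47/343).
Both 47 ≡ 3 and 343 ≡ 3 (mod 4), so reciprocity gives (47/343) = -(343/47). Reduce: 343 ≡ 14 (mod 47). Now have -(14/47).
Factor out 2: 14 = 2·7. Since 47 ≡ 7 (mod 8), (2/47) = +1. Now have -(7/47).
Both 7 ≡ 3 and 47 ≡ 3 (mod 4), so reciprocity gives (7/47) = -(47/7). Reduce: 47 ≡ 5 (mod 7). Now have (5/7).
5 ≡ 1 (mod 4), so quadratic reciprocity gives (5/7) = (7/5). Reduce: 7 ≡ 2 (mod 5). Now have (2/5).
Factor out 2: 2 = 2. Since 5 ≡ 5 (mod 8), (2/5) = -1. Now have -(1/5).
(1/5) = 1. Collecting the sign factors: -1.
Second factor (386/437):
Factor out 2: 386 = 2·193. Since 437 ≡ 5 (mod 8), (2/437) = -1. Now have -(193/437).
193 ≡ 1 (mod 4), so quadratic reciprocity gives (193/437) = (437/193). Reduce: 437 ≡ 51 (mod 193). Now have -(51/193).
193 ≡ 1 (mod 4), so quadratic reciprocity gives (51/193) = (193/51). Reduce: 193 ≡ 40 (mod 51). Now have -(40/51).
Factor out 2: 40 = 2^3·5. Since 51 ≡ 3 (mod 8), (2/51) = -1, and (2/51)^3 = -1. Now have (5/51).
5 ≡ 1 (mod 4), so quadratic reciprocity gives (5/51) = (51/5). Reduce: 51 ≡ 1 (mod 5). Now have (1/5).
(1/5) = 1. Collecting the sign factors: 1.
Product: (-1)·(1) = -1.

-1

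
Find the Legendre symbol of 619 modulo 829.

829 ≡ 1 (mod 4), so quadratic reciprocity gives (619/829) = (829/619). Reduce: 829 ≡ 210 (mod 619). Now have (210/619).
Factor out 2: 210 = 2·105. Since 619 ≡ 3 (mod 8), (2/619) = -1. Now have -(105/619).
105 ≡ 1 (mod 4), so quadratic reciprocity gives (105/619) = (619/105). Reduce: 619 ≡ 94 (mod 105). Now have -(94/105).
Factor out 2: 94 = 2·47. Since 105 ≡ 1 (mod 8), (2/105) = +1. Now have -(47/105).
105 ≡ 1 (mod 4), so quadratic reciprocity gives (47/105) = (105/47). Reduce: 105 ≡ 11 (mod 47). Now have -(11/47).
Both 11 ≡ 3 and 47 ≡ 3 (mod 4), so reciprocity gives (11/47) = -(47/11). Reduce: 47 ≡ 3 (mod 11). Now have (3/11).
Both 3 ≡ 3 and 11 ≡ 3 (mod 4), so reciprocity gives (3/11) = -(11/3). Reduce: 11 ≡ 2 (mod 3). Now have -(2/3).
Factor out 2: 2 = 2. Since 3 ≡ 3 (mod 8), (2/3) = -1. Now have (1/3).
(1/3) = 1. Collecting the sign factors: 1.

1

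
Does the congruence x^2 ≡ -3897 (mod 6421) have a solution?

yes

Pull out -1: (-3897|6421) = (-1|6421)·(3897|6421). Since 6421 ≡ 1 (mod 4), (-1|6421) = +1. Now have (3897|6421).
3897 ≡ 1 (mod 4), so quadratic reciprocity gives (3897|6421) = (6421|3897). Reduce: 6421 ≡ 2524 (mod 3897). Now have (2524|3897).
Factor out 2: 2524 = 2^2·631. Since 3897 ≡ 1 (mod 8), (2|3897) = +1, and (2|3897)^2 = +1. Now have (631|3897).
3897 ≡ 1 (mod 4), so quadratic reciprocity gives (631|3897) = (3897|631). Reduce: 3897 ≡ 111 (mod 631). Now have (111|631).
Both 111 ≡ 3 and 631 ≡ 3 (mod 4), so reciprocity gives (111|631) = -(631|111). Reduce: 631 ≡ 76 (mod 111). Now have -(76|111).
Factor out 2: 76 = 2^2·19. Since 111 ≡ 7 (mod 8), (2|111) = +1, and (2|111)^2 = +1. Now have -(19|111).
Both 19 ≡ 3 and 111 ≡ 3 (mod 4), so reciprocity gives (19|111) = -(111|19). Reduce: 111 ≡ 16 (mod 19). Now have (16|19).
Factor out 2: 16 = 2^4. Since 19 ≡ 3 (mod 8), (2|19) = -1, and (2|19)^4 = +1. Now have (1|19).
(1|19) = 1. Collecting the sign factors: 1.
The Legendre symbol is 1, so x^2 ≡ -3897 (mod 6421) has solution.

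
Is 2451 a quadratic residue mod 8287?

yes

(2451/8287)
  = -(8287/2451)    [QR: both ≡ 3 mod 4, sign flips]
  = -(934/2451)    [8287 ≡ 934 mod 2451]
  = (467/2451)    [2451 ≡ 3 mod 8 ⇒ (2/2451) = -1]
  = -(2451/467)    [QR: both ≡ 3 mod 4, sign flips]
  = -(116/467)    [2451 ≡ 116 mod 467]
  = -(29/467)    [467 ≡ 3 mod 8 ⇒ (2/467)^2 = +1]
  = -(467/29)    [QR: 29 ≡ 1 mod 4, sign kept]
  = -(3/29)    [467 ≡ 3 mod 29]
  = -(29/3)    [QR: 29 ≡ 1 mod 4, sign kept]
  = -(2/3)    [29 ≡ 2 mod 3]
  = (1/3)    [3 ≡ 3 mod 8 ⇒ (2/3) = -1]
  = 1    [(1/3) = 1]
The Legendre symbol is 1, so x^2 ≡ 2451 (mod 8287) has solution.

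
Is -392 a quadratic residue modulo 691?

yes

Reduce the numerator: -392 ≡ 299 (mod 691), so (-392/691) = (299/691).
Both 299 ≡ 3 and 691 ≡ 3 (mod 4), so reciprocity gives (299/691) = -(691/299). Reduce: 691 ≡ 93 (mod 299). Now have -(93/299).
93 ≡ 1 (mod 4), so quadratic reciprocity gives (93/299) = (299/93). Reduce: 299 ≡ 20 (mod 93). Now have -(20/93).
Factor out 2: 20 = 2^2·5. Since 93 ≡ 5 (mod 8), (2/93) = -1, and (2/93)^2 = +1. Now have -(5/93).
5 ≡ 1 (mod 4), so quadratic reciprocity gives (5/93) = (93/5). Reduce: 93 ≡ 3 (mod 5). Now have -(3/5).
5 ≡ 1 (mod 4), so quadratic reciprocity gives (3/5) = (5/3). Reduce: 5 ≡ 2 (mod 3). Now have -(2/3).
Factor out 2: 2 = 2. Since 3 ≡ 3 (mod 8), (2/3) = -1. Now have (1/3).
(1/3) = 1. Collecting the sign factors: 1.
(-392/691) = 1, and 691 is prime, so -392 is a quadratic residue mod 691.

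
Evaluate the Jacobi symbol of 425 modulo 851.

(425 / 851)
  = (851 / 425)    [QR: 425 ≡ 1 mod 4, sign kept]
  = (1 / 425)    [851 ≡ 1 mod 425]
  = 1    [(1 / 425) = 1]

1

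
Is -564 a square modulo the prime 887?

no

Pull out -1: (-564/887) = (-1/887)·(564/887). Since 887 ≡ 3 (mod 4), (-1/887) = -1. Now have -(564/887).
Factor out 2: 564 = 2^2·141. Since 887 ≡ 7 (mod 8), (2/887) = +1, and (2/887)^2 = +1. Now have -(141/887).
141 ≡ 1 (mod 4), so quadratic reciprocity gives (141/887) = (887/141). Reduce: 887 ≡ 41 (mod 141). Now have -(41/141).
41 ≡ 1 (mod 4), so quadratic reciprocity gives (41/141) = (141/41). Reduce: 141 ≡ 18 (mod 41). Now have -(18/41).
Factor out 2: 18 = 2·9. Since 41 ≡ 1 (mod 8), (2/41) = +1. Now have -(9/41).
9 ≡ 1 (mod 4), so quadratic reciprocity gives (9/41) = (41/9). Reduce: 41 ≡ 5 (mod 9). Now have -(5/9).
5 ≡ 1 (mod 4), so quadratic reciprocity gives (5/9) = (9/5). Reduce: 9 ≡ 4 (mod 5). Now have -(4/5).
Factor out 2: 4 = 2^2. Since 5 ≡ 5 (mod 8), (2/5) = -1, and (2/5)^2 = +1. Now have -(1/5).
(1/5) = 1. Collecting the sign factors: -1.
The Legendre symbol is -1, so x^2 ≡ -564 (mod 887) has no solution.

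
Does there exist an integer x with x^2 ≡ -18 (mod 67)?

yes

Reduce the numerator: -18 ≡ 49 (mod 67), so (-18/67) = (49/67).
49 ≡ 1 (mod 4), so quadratic reciprocity gives (49/67) = (67/49). Reduce: 67 ≡ 18 (mod 49). Now have (18/49).
Factor out 2: 18 = 2·9. Since 49 ≡ 1 (mod 8), (2/49) = +1. Now have (9/49).
9 ≡ 1 (mod 4), so quadratic reciprocity gives (9/49) = (49/9). Reduce: 49 ≡ 4 (mod 9). Now have (4/9).
Factor out 2: 4 = 2^2. Since 9 ≡ 1 (mod 8), (2/9) = +1, and (2/9)^2 = +1. Now have (1/9).
(1/9) = 1. Collecting the sign factors: 1.
(-18/67) = 1, and 67 is prime, so -18 is a quadratic residue mod 67.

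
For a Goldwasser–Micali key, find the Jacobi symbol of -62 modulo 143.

1

(-62/143)
  = (81/143)    [-62 ≡ 81 mod 143]
  = (143/81)    [QR: 81 ≡ 1 mod 4, sign kept]
  = (62/81)    [143 ≡ 62 mod 81]
  = (31/81)    [81 ≡ 1 mod 8 ⇒ (2/81) = +1]
  = (81/31)    [QR: 81 ≡ 1 mod 4, sign kept]
  = (19/31)    [81 ≡ 19 mod 31]
  = -(31/19)    [QR: both ≡ 3 mod 4, sign flips]
  = -(12/19)    [31 ≡ 12 mod 19]
  = -(3/19)    [19 ≡ 3 mod 8 ⇒ (2/19)^2 = +1]
  = (19/3)    [QR: both ≡ 3 mod 4, sign flips]
  = (1/3)    [19 ≡ 1 mod 3]
  = 1    [(1/3) = 1]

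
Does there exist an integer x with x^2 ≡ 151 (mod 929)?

929 ≡ 1 (mod 4), so quadratic reciprocity gives (151|929) = (929|151). Reduce: 929 ≡ 23 (mod 151). Now have (23|151).
Both 23 ≡ 3 and 151 ≡ 3 (mod 4), so reciprocity gives (23|151) = -(151|23). Reduce: 151 ≡ 13 (mod 23). Now have -(13|23).
13 ≡ 1 (mod 4), so quadratic reciprocity gives (13|23) = (23|13). Reduce: 23 ≡ 10 (mod 13). Now have -(10|13).
Factor out 2: 10 = 2·5. Since 13 ≡ 5 (mod 8), (2|13) = -1. Now have (5|13).
5 ≡ 1 (mod 4), so quadratic reciprocity gives (5|13) = (13|5). Reduce: 13 ≡ 3 (mod 5). Now have (3|5).
5 ≡ 1 (mod 4), so quadratic reciprocity gives (3|5) = (5|3). Reduce: 5 ≡ 2 (mod 3). Now have (2|3).
Factor out 2: 2 = 2. Since 3 ≡ 3 (mod 8), (2|3) = -1. Now have -(1|3).
(1|3) = 1. Collecting the sign factors: -1.
(151|929) = -1, and 929 is prime, so 151 is not a quadratic residue mod 929.

no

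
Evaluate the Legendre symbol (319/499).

Both 319 ≡ 3 and 499 ≡ 3 (mod 4), so reciprocity gives (319/499) = -(499/319). Reduce: 499 ≡ 180 (mod 319). Now have -(180/319).
Factor out 2: 180 = 2^2·45. Since 319 ≡ 7 (mod 8), (2/319) = +1, and (2/319)^2 = +1. Now have -(45/319).
45 ≡ 1 (mod 4), so quadratic reciprocity gives (45/319) = (319/45). Reduce: 319 ≡ 4 (mod 45). Now have -(4/45).
Factor out 2: 4 = 2^2. Since 45 ≡ 5 (mod 8), (2/45) = -1, and (2/45)^2 = +1. Now have -(1/45).
(1/45) = 1. Collecting the sign factors: -1.

-1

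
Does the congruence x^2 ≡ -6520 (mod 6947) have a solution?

no

Pull out -1: (-6520/6947) = (-1/6947)·(6520/6947). Since 6947 ≡ 3 (mod 4), (-1/6947) = -1. Now have -(6520/6947).
Factor out 2: 6520 = 2^3·815. Since 6947 ≡ 3 (mod 8), (2/6947) = -1, and (2/6947)^3 = -1. Now have (815/6947).
Both 815 ≡ 3 and 6947 ≡ 3 (mod 4), so reciprocity gives (815/6947) = -(6947/815). Reduce: 6947 ≡ 427 (mod 815). Now have -(427/815).
Both 427 ≡ 3 and 815 ≡ 3 (mod 4), so reciprocity gives (427/815) = -(815/427). Reduce: 815 ≡ 388 (mod 427). Now have (388/427).
Factor out 2: 388 = 2^2·97. Since 427 ≡ 3 (mod 8), (2/427) = -1, and (2/427)^2 = +1. Now have (97/427).
97 ≡ 1 (mod 4), so quadratic reciprocity gives (97/427) = (427/97). Reduce: 427 ≡ 39 (mod 97). Now have (39/97).
97 ≡ 1 (mod 4), so quadratic reciprocity gives (39/97) = (97/39). Reduce: 97 ≡ 19 (mod 39). Now have (19/39).
Both 19 ≡ 3 and 39 ≡ 3 (mod 4), so reciprocity gives (19/39) = -(39/19). Reduce: 39 ≡ 1 (mod 19). Now have -(1/19).
(1/19) = 1. Collecting the sign factors: -1.
The Legendre symbol is -1, so x^2 ≡ -6520 (mod 6947) has no solution.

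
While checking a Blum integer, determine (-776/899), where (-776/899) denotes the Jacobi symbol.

(-776/899)
  = -(776/899)    [899 ≡ 3 mod 4 ⇒ (-1/899) = -1]
  = (97/899)    [899 ≡ 3 mod 8 ⇒ (2/899)^3 = -1]
  = (899/97)    [QR: 97 ≡ 1 mod 4, sign kept]
  = (26/97)    [899 ≡ 26 mod 97]
  = (13/97)    [97 ≡ 1 mod 8 ⇒ (2/97) = +1]
  = (97/13)    [QR: 13 ≡ 1 mod 4, sign kept]
  = (6/13)    [97 ≡ 6 mod 13]
  = -(3/13)    [13 ≡ 5 mod 8 ⇒ (2/13) = -1]
  = -(13/3)    [QR: 13 ≡ 1 mod 4, sign kept]
  = -(1/3)    [13 ≡ 1 mod 3]
  = -1    [(1/3) = 1]

-1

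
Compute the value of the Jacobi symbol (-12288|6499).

1

(-12288|6499)
  = -(12288|6499)    [6499 ≡ 3 mod 4 ⇒ (-1|6499) = -1]
  = -(5789|6499)    [12288 ≡ 5789 mod 6499]
  = -(6499|5789)    [QR: 5789 ≡ 1 mod 4, sign kept]
  = -(710|5789)    [6499 ≡ 710 mod 5789]
  = (355|5789)    [5789 ≡ 5 mod 8 ⇒ (2|5789) = -1]
  = (5789|355)    [QR: 5789 ≡ 1 mod 4, sign kept]
  = (109|355)    [5789 ≡ 109 mod 355]
  = (355|109)    [QR: 109 ≡ 1 mod 4, sign kept]
  = (28|109)    [355 ≡ 28 mod 109]
  = (7|109)    [109 ≡ 5 mod 8 ⇒ (2|109)^2 = +1]
  = (109|7)    [QR: 109 ≡ 1 mod 4, sign kept]
  = (4|7)    [109 ≡ 4 mod 7]
  = (1|7)    [7 ≡ 7 mod 8 ⇒ (2|7)^2 = +1]
  = 1    [(1|7) = 1]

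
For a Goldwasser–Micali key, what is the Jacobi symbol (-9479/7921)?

1

Reduce the numerator: -9479 ≡ 6363 (mod 7921), so (-9479/7921) = (6363/7921).
7921 ≡ 1 (mod 4), so quadratic reciprocity gives (6363/7921) = (7921/6363). Reduce: 7921 ≡ 1558 (mod 6363). Now have (1558/6363).
Factor out 2: 1558 = 2·779. Since 6363 ≡ 3 (mod 8), (2/6363) = -1. Now have -(779/6363).
Both 779 ≡ 3 and 6363 ≡ 3 (mod 4), so reciprocity gives (779/6363) = -(6363/779). Reduce: 6363 ≡ 131 (mod 779). Now have (131/779).
Both 131 ≡ 3 and 779 ≡ 3 (mod 4), so reciprocity gives (131/779) = -(779/131). Reduce: 779 ≡ 124 (mod 131). Now have -(124/131).
Factor out 2: 124 = 2^2·31. Since 131 ≡ 3 (mod 8), (2/131) = -1, and (2/131)^2 = +1. Now have -(31/131).
Both 31 ≡ 3 and 131 ≡ 3 (mod 4), so reciprocity gives (31/131) = -(131/31). Reduce: 131 ≡ 7 (mod 31). Now have (7/31).
Both 7 ≡ 3 and 31 ≡ 3 (mod 4), so reciprocity gives (7/31) = -(31/7). Reduce: 31 ≡ 3 (mod 7). Now have -(3/7).
Both 3 ≡ 3 and 7 ≡ 3 (mod 4), so reciprocity gives (3/7) = -(7/3). Reduce: 7 ≡ 1 (mod 3). Now have (1/3).
(1/3) = 1. Collecting the sign factors: 1.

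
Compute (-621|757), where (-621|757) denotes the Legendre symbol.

(-621|757)
  = (136|757)    [-621 ≡ 136 mod 757]
  = -(17|757)    [757 ≡ 5 mod 8 ⇒ (2|757)^3 = -1]
  = -(757|17)    [QR: 17 ≡ 1 mod 4, sign kept]
  = -(9|17)    [757 ≡ 9 mod 17]
  = -(17|9)    [QR: 9 ≡ 1 mod 4, sign kept]
  = -(8|9)    [17 ≡ 8 mod 9]
  = -(1|9)    [9 ≡ 1 mod 8 ⇒ (2|9)^3 = +1]
  = -1    [(1|9) = 1]

-1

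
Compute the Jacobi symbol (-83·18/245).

By multiplicativity, (-83·18/245) = (-83/245)·(18/245).
First factor (-83/245):
(-83/245)
  = (162/245)    [-83 ≡ 162 mod 245]
  = -(81/245)    [245 ≡ 5 mod 8 ⇒ (2/245) = -1]
  = -(245/81)    [QR: 81 ≡ 1 mod 4, sign kept]
  = -(2/81)    [245 ≡ 2 mod 81]
  = -(1/81)    [81 ≡ 1 mod 8 ⇒ (2/81) = +1]
  = -1    [(1/81) = 1]
Second factor (18/245):
(18/245)
  = -(9/245)    [245 ≡ 5 mod 8 ⇒ (2/245) = -1]
  = -(245/9)    [QR: 9 ≡ 1 mod 4, sign kept]
  = -(2/9)    [245 ≡ 2 mod 9]
  = -(1/9)    [9 ≡ 1 mod 8 ⇒ (2/9) = +1]
  = -1    [(1/9) = 1]
Product: (-1)·(-1) = 1.

1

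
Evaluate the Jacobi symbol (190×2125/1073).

1

By multiplicativity, (190·2125/1073) = (190/1073)·(2125/1073).
First factor (190/1073):
(190/1073)
  = (95/1073)    [1073 ≡ 1 mod 8 ⇒ (2/1073) = +1]
  = (1073/95)    [QR: 1073 ≡ 1 mod 4, sign kept]
  = (28/95)    [1073 ≡ 28 mod 95]
  = (7/95)    [95 ≡ 7 mod 8 ⇒ (2/95)^2 = +1]
  = -(95/7)    [QR: both ≡ 3 mod 4, sign flips]
  = -(4/7)    [95 ≡ 4 mod 7]
  = -(1/7)    [7 ≡ 7 mod 8 ⇒ (2/7)^2 = +1]
  = -1    [(1/7) = 1]
Second factor (2125/1073):
(2125/1073)
  = (1052/1073)    [2125 ≡ 1052 mod 1073]
  = (263/1073)    [1073 ≡ 1 mod 8 ⇒ (2/1073)^2 = +1]
  = (1073/263)    [QR: 1073 ≡ 1 mod 4, sign kept]
  = (21/263)    [1073 ≡ 21 mod 263]
  = (263/21)    [QR: 21 ≡ 1 mod 4, sign kept]
  = (11/21)    [263 ≡ 11 mod 21]
  = (21/11)    [QR: 21 ≡ 1 mod 4, sign kept]
  = (10/11)    [21 ≡ 10 mod 11]
  = -(5/11)    [11 ≡ 3 mod 8 ⇒ (2/11) = -1]
  = -(11/5)    [QR: 5 ≡ 1 mod 4, sign kept]
  = -(1/5)    [11 ≡ 1 mod 5]
  = -1    [(1/5) = 1]
Product: (-1)·(-1) = 1.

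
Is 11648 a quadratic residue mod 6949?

Reduce the numerator: 11648 ≡ 4699 (mod 6949), so (11648/6949) = (4699/6949).
6949 ≡ 1 (mod 4), so quadratic reciprocity gives (4699/6949) = (6949/4699). Reduce: 6949 ≡ 2250 (mod 4699). Now have (2250/4699).
Factor out 2: 2250 = 2·1125. Since 4699 ≡ 3 (mod 8), (2/4699) = -1. Now have -(1125/4699).
1125 ≡ 1 (mod 4), so quadratic reciprocity gives (1125/4699) = (4699/1125). Reduce: 4699 ≡ 199 (mod 1125). Now have -(199/1125).
1125 ≡ 1 (mod 4), so quadratic reciprocity gives (199/1125) = (1125/199). Reduce: 1125 ≡ 130 (mod 199). Now have -(130/199).
Factor out 2: 130 = 2·65. Since 199 ≡ 7 (mod 8), (2/199) = +1. Now have -(65/199).
65 ≡ 1 (mod 4), so quadratic reciprocity gives (65/199) = (199/65). Reduce: 199 ≡ 4 (mod 65). Now have -(4/65).
Factor out 2: 4 = 2^2. Since 65 ≡ 1 (mod 8), (2/65) = +1, and (2/65)^2 = +1. Now have -(1/65).
(1/65) = 1. Collecting the sign factors: -1.
The Legendre symbol is -1, so x^2 ≡ 11648 (mod 6949) has no solution.

no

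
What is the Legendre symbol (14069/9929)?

1

Reduce the numerator: 14069 ≡ 4140 (mod 9929), so (14069/9929) = (4140/9929).
Factor out 2: 4140 = 2^2·1035. Since 9929 ≡ 1 (mod 8), (2/9929) = +1, and (2/9929)^2 = +1. Now have (1035/9929).
9929 ≡ 1 (mod 4), so quadratic reciprocity gives (1035/9929) = (9929/1035). Reduce: 9929 ≡ 614 (mod 1035). Now have (614/1035).
Factor out 2: 614 = 2·307. Since 1035 ≡ 3 (mod 8), (2/1035) = -1. Now have -(307/1035).
Both 307 ≡ 3 and 1035 ≡ 3 (mod 4), so reciprocity gives (307/1035) = -(1035/307). Reduce: 1035 ≡ 114 (mod 307). Now have (114/307).
Factor out 2: 114 = 2·57. Since 307 ≡ 3 (mod 8), (2/307) = -1. Now have -(57/307).
57 ≡ 1 (mod 4), so quadratic reciprocity gives (57/307) = (307/57). Reduce: 307 ≡ 22 (mod 57). Now have -(22/57).
Factor out 2: 22 = 2·11. Since 57 ≡ 1 (mod 8), (2/57) = +1. Now have -(11/57).
57 ≡ 1 (mod 4), so quadratic reciprocity gives (11/57) = (57/11). Reduce: 57 ≡ 2 (mod 11). Now have -(2/11).
Factor out 2: 2 = 2. Since 11 ≡ 3 (mod 8), (2/11) = -1. Now have (1/11).
(1/11) = 1. Collecting the sign factors: 1.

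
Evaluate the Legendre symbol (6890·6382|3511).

-1

By multiplicativity, (6890·6382|3511) = (6890|3511)·(6382|3511).
First factor (6890|3511):
Reduce the numerator: 6890 ≡ 3379 (mod 3511), so (6890|3511) = (3379|3511).
Both 3379 ≡ 3 and 3511 ≡ 3 (mod 4), so reciprocity gives (3379|3511) = -(3511|3379). Reduce: 3511 ≡ 132 (mod 3379). Now have -(132|3379).
Factor out 2: 132 = 2^2·33. Since 3379 ≡ 3 (mod 8), (2|3379) = -1, and (2|3379)^2 = +1. Now have -(33|3379).
33 ≡ 1 (mod 4), so quadratic reciprocity gives (33|3379) = (3379|33). Reduce: 3379 ≡ 13 (mod 33). Now have -(13|33).
13 ≡ 1 (mod 4), so quadratic reciprocity gives (13|33) = (33|13). Reduce: 33 ≡ 7 (mod 13). Now have -(7|13).
13 ≡ 1 (mod 4), so quadratic reciprocity gives (7|13) = (13|7). Reduce: 13 ≡ 6 (mod 7). Now have -(6|7).
Factor out 2: 6 = 2·3. Since 7 ≡ 7 (mod 8), (2|7) = +1. Now have -(3|7).
Both 3 ≡ 3 and 7 ≡ 3 (mod 4), so reciprocity gives (3|7) = -(7|3). Reduce: 7 ≡ 1 (mod 3). Now have (1|3).
(1|3) = 1. Collecting the sign factors: 1.
Second factor (6382|3511):
Reduce the numerator: 6382 ≡ 2871 (mod 3511), so (6382|3511) = (2871|3511).
Both 2871 ≡ 3 and 3511 ≡ 3 (mod 4), so reciprocity gives (2871|3511) = -(3511|2871). Reduce: 3511 ≡ 640 (mod 2871). Now have -(640|2871).
Factor out 2: 640 = 2^7·5. Since 2871 ≡ 7 (mod 8), (2|2871) = +1, and (2|2871)^7 = +1. Now have -(5|2871).
5 ≡ 1 (mod 4), so quadratic reciprocity gives (5|2871) = (2871|5). Reduce: 2871 ≡ 1 (mod 5). Now have -(1|5).
(1|5) = 1. Collecting the sign factors: -1.
Product: (1)·(-1) = -1.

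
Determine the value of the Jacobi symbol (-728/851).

(-728/851)
  = (123/851)    [-728 ≡ 123 mod 851]
  = -(851/123)    [QR: both ≡ 3 mod 4, sign flips]
  = -(113/123)    [851 ≡ 113 mod 123]
  = -(123/113)    [QR: 113 ≡ 1 mod 4, sign kept]
  = -(10/113)    [123 ≡ 10 mod 113]
  = -(5/113)    [113 ≡ 1 mod 8 ⇒ (2/113) = +1]
  = -(113/5)    [QR: 5 ≡ 1 mod 4, sign kept]
  = -(3/5)    [113 ≡ 3 mod 5]
  = -(5/3)    [QR: 5 ≡ 1 mod 4, sign kept]
  = -(2/3)    [5 ≡ 2 mod 3]
  = (1/3)    [3 ≡ 3 mod 8 ⇒ (2/3) = -1]
  = 1    [(1/3) = 1]

1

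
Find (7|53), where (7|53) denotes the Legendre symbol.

1

(7|53)
  = (53|7)    [QR: 53 ≡ 1 mod 4, sign kept]
  = (4|7)    [53 ≡ 4 mod 7]
  = (1|7)    [7 ≡ 7 mod 8 ⇒ (2|7)^2 = +1]
  = 1    [(1|7) = 1]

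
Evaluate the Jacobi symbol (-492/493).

(-492/493)
  = (492/493)    [493 ≡ 1 mod 4 ⇒ (-1/493) = +1]
  = (123/493)    [493 ≡ 5 mod 8 ⇒ (2/493)^2 = +1]
  = (493/123)    [QR: 493 ≡ 1 mod 4, sign kept]
  = (1/123)    [493 ≡ 1 mod 123]
  = 1    [(1/123) = 1]

1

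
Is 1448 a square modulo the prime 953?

yes

Reduce the numerator: 1448 ≡ 495 (mod 953), so (1448|953) = (495|953).
953 ≡ 1 (mod 4), so quadratic reciprocity gives (495|953) = (953|495). Reduce: 953 ≡ 458 (mod 495). Now have (458|495).
Factor out 2: 458 = 2·229. Since 495 ≡ 7 (mod 8), (2|495) = +1. Now have (229|495).
229 ≡ 1 (mod 4), so quadratic reciprocity gives (229|495) = (495|229). Reduce: 495 ≡ 37 (mod 229). Now have (37|229).
37 ≡ 1 (mod 4), so quadratic reciprocity gives (37|229) = (229|37). Reduce: 229 ≡ 7 (mod 37). Now have (7|37).
37 ≡ 1 (mod 4), so quadratic reciprocity gives (7|37) = (37|7). Reduce: 37 ≡ 2 (mod 7). Now have (2|7).
Factor out 2: 2 = 2. Since 7 ≡ 7 (mod 8), (2|7) = +1. Now have (1|7).
(1|7) = 1. Collecting the sign factors: 1.
The Legendre symbol is 1, so x^2 ≡ 1448 (mod 953) has solution.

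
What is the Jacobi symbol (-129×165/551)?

-1

By multiplicativity, (-129·165/551) = (-129/551)·(165/551).
First factor (-129/551):
(-129/551)
  = (422/551)    [-129 ≡ 422 mod 551]
  = (211/551)    [551 ≡ 7 mod 8 ⇒ (2/551) = +1]
  = -(551/211)    [QR: both ≡ 3 mod 4, sign flips]
  = -(129/211)    [551 ≡ 129 mod 211]
  = -(211/129)    [QR: 129 ≡ 1 mod 4, sign kept]
  = -(82/129)    [211 ≡ 82 mod 129]
  = -(41/129)    [129 ≡ 1 mod 8 ⇒ (2/129) = +1]
  = -(129/41)    [QR: 41 ≡ 1 mod 4, sign kept]
  = -(6/41)    [129 ≡ 6 mod 41]
  = -(3/41)    [41 ≡ 1 mod 8 ⇒ (2/41) = +1]
  = -(41/3)    [QR: 41 ≡ 1 mod 4, sign kept]
  = -(2/3)    [41 ≡ 2 mod 3]
  = (1/3)    [3 ≡ 3 mod 8 ⇒ (2/3) = -1]
  = 1    [(1/3) = 1]
Second factor (165/551):
(165/551)
  = (551/165)    [QR: 165 ≡ 1 mod 4, sign kept]
  = (56/165)    [551 ≡ 56 mod 165]
  = -(7/165)    [165 ≡ 5 mod 8 ⇒ (2/165)^3 = -1]
  = -(165/7)    [QR: 165 ≡ 1 mod 4, sign kept]
  = -(4/7)    [165 ≡ 4 mod 7]
  = -(1/7)    [7 ≡ 7 mod 8 ⇒ (2/7)^2 = +1]
  = -1    [(1/7) = 1]
Product: (1)·(-1) = -1.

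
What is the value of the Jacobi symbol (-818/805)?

1

(-818/805)
  = (818/805)    [805 ≡ 1 mod 4 ⇒ (-1/805) = +1]
  = (13/805)    [818 ≡ 13 mod 805]
  = (805/13)    [QR: 13 ≡ 1 mod 4, sign kept]
  = (12/13)    [805 ≡ 12 mod 13]
  = (3/13)    [13 ≡ 5 mod 8 ⇒ (2/13)^2 = +1]
  = (13/3)    [QR: 13 ≡ 1 mod 4, sign kept]
  = (1/3)    [13 ≡ 1 mod 3]
  = 1    [(1/3) = 1]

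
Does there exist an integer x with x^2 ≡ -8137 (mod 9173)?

no

(-8137|9173)
  = (8137|9173)    [9173 ≡ 1 mod 4 ⇒ (-1|9173) = +1]
  = (9173|8137)    [QR: 8137 ≡ 1 mod 4, sign kept]
  = (1036|8137)    [9173 ≡ 1036 mod 8137]
  = (259|8137)    [8137 ≡ 1 mod 8 ⇒ (2|8137)^2 = +1]
  = (8137|259)    [QR: 8137 ≡ 1 mod 4, sign kept]
  = (108|259)    [8137 ≡ 108 mod 259]
  = (27|259)    [259 ≡ 3 mod 8 ⇒ (2|259)^2 = +1]
  = -(259|27)    [QR: both ≡ 3 mod 4, sign flips]
  = -(16|27)    [259 ≡ 16 mod 27]
  = -(1|27)    [27 ≡ 3 mod 8 ⇒ (2|27)^4 = +1]
  = -1    [(1|27) = 1]
(-8137|9173) = -1, and 9173 is prime, so -8137 is not a quadratic residue mod 9173.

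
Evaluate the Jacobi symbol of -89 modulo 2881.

-1

(-89 / 2881)
  = (2792 / 2881)    [-89 ≡ 2792 mod 2881]
  = (349 / 2881)    [2881 ≡ 1 mod 8 ⇒ (2 / 2881)^3 = +1]
  = (2881 / 349)    [QR: 349 ≡ 1 mod 4, sign kept]
  = (89 / 349)    [2881 ≡ 89 mod 349]
  = (349 / 89)    [QR: 89 ≡ 1 mod 4, sign kept]
  = (82 / 89)    [349 ≡ 82 mod 89]
  = (41 / 89)    [89 ≡ 1 mod 8 ⇒ (2 / 89) = +1]
  = (89 / 41)    [QR: 41 ≡ 1 mod 4, sign kept]
  = (7 / 41)    [89 ≡ 7 mod 41]
  = (41 / 7)    [QR: 41 ≡ 1 mod 4, sign kept]
  = (6 / 7)    [41 ≡ 6 mod 7]
  = (3 / 7)    [7 ≡ 7 mod 8 ⇒ (2 / 7) = +1]
  = -(7 / 3)    [QR: both ≡ 3 mod 4, sign flips]
  = -(1 / 3)    [7 ≡ 1 mod 3]
  = -1    [(1 / 3) = 1]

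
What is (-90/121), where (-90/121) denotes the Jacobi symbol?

Reduce the numerator: -90 ≡ 31 (mod 121), so (-90/121) = (31/121).
121 ≡ 1 (mod 4), so quadratic reciprocity gives (31/121) = (121/31). Reduce: 121 ≡ 28 (mod 31). Now have (28/31).
Factor out 2: 28 = 2^2·7. Since 31 ≡ 7 (mod 8), (2/31) = +1, and (2/31)^2 = +1. Now have (7/31).
Both 7 ≡ 3 and 31 ≡ 3 (mod 4), so reciprocity gives (7/31) = -(31/7). Reduce: 31 ≡ 3 (mod 7). Now have -(3/7).
Both 3 ≡ 3 and 7 ≡ 3 (mod 4), so reciprocity gives (3/7) = -(7/3). Reduce: 7 ≡ 1 (mod 3). Now have (1/3).
(1/3) = 1. Collecting the sign factors: 1.

1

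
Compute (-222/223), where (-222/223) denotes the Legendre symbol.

1

(-222/223)
  = -(222/223)    [223 ≡ 3 mod 4 ⇒ (-1/223) = -1]
  = -(111/223)    [223 ≡ 7 mod 8 ⇒ (2/223) = +1]
  = (223/111)    [QR: both ≡ 3 mod 4, sign flips]
  = (1/111)    [223 ≡ 1 mod 111]
  = 1    [(1/111) = 1]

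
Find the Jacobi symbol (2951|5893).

(2951|5893)
  = (5893|2951)    [QR: 5893 ≡ 1 mod 4, sign kept]
  = (2942|2951)    [5893 ≡ 2942 mod 2951]
  = (1471|2951)    [2951 ≡ 7 mod 8 ⇒ (2|2951) = +1]
  = -(2951|1471)    [QR: both ≡ 3 mod 4, sign flips]
  = -(9|1471)    [2951 ≡ 9 mod 1471]
  = -(1471|9)    [QR: 9 ≡ 1 mod 4, sign kept]
  = -(4|9)    [1471 ≡ 4 mod 9]
  = -(1|9)    [9 ≡ 1 mod 8 ⇒ (2|9)^2 = +1]
  = -1    [(1|9) = 1]

-1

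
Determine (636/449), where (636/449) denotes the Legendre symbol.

(636/449)
  = (187/449)    [636 ≡ 187 mod 449]
  = (449/187)    [QR: 449 ≡ 1 mod 4, sign kept]
  = (75/187)    [449 ≡ 75 mod 187]
  = -(187/75)    [QR: both ≡ 3 mod 4, sign flips]
  = -(37/75)    [187 ≡ 37 mod 75]
  = -(75/37)    [QR: 37 ≡ 1 mod 4, sign kept]
  = -(1/37)    [75 ≡ 1 mod 37]
  = -1    [(1/37) = 1]

-1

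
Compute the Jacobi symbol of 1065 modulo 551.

-1

Reduce the numerator: 1065 ≡ 514 (mod 551), so (1065/551) = (514/551).
Factor out 2: 514 = 2·257. Since 551 ≡ 7 (mod 8), (2/551) = +1. Now have (257/551).
257 ≡ 1 (mod 4), so quadratic reciprocity gives (257/551) = (551/257). Reduce: 551 ≡ 37 (mod 257). Now have (37/257).
37 ≡ 1 (mod 4), so quadratic reciprocity gives (37/257) = (257/37). Reduce: 257 ≡ 35 (mod 37). Now have (35/37).
37 ≡ 1 (mod 4), so quadratic reciprocity gives (35/37) = (37/35). Reduce: 37 ≡ 2 (mod 35). Now have (2/35).
Factor out 2: 2 = 2. Since 35 ≡ 3 (mod 8), (2/35) = -1. Now have -(1/35).
(1/35) = 1. Collecting the sign factors: -1.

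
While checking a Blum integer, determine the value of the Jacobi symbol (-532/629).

1

Reduce the numerator: -532 ≡ 97 (mod 629), so (-532/629) = (97/629).
97 ≡ 1 (mod 4), so quadratic reciprocity gives (97/629) = (629/97). Reduce: 629 ≡ 47 (mod 97). Now have (47/97).
97 ≡ 1 (mod 4), so quadratic reciprocity gives (47/97) = (97/47). Reduce: 97 ≡ 3 (mod 47). Now have (3/47).
Both 3 ≡ 3 and 47 ≡ 3 (mod 4), so reciprocity gives (3/47) = -(47/3). Reduce: 47 ≡ 2 (mod 3). Now have -(2/3).
Factor out 2: 2 = 2. Since 3 ≡ 3 (mod 8), (2/3) = -1. Now have (1/3).
(1/3) = 1. Collecting the sign factors: 1.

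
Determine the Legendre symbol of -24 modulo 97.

(-24 / 97)
  = (73 / 97)    [-24 ≡ 73 mod 97]
  = (97 / 73)    [QR: 73 ≡ 1 mod 4, sign kept]
  = (24 / 73)    [97 ≡ 24 mod 73]
  = (3 / 73)    [73 ≡ 1 mod 8 ⇒ (2 / 73)^3 = +1]
  = (73 / 3)    [QR: 73 ≡ 1 mod 4, sign kept]
  = (1 / 3)    [73 ≡ 1 mod 3]
  = 1    [(1 / 3) = 1]

1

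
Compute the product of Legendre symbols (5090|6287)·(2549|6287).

By multiplicativity, (5090·2549|6287) = (5090|6287)·(2549|6287).
First factor (5090|6287):
Factor out 2: 5090 = 2·2545. Since 6287 ≡ 7 (mod 8), (2|6287) = +1. Now have (2545|6287).
2545 ≡ 1 (mod 4), so quadratic reciprocity gives (2545|6287) = (6287|2545). Reduce: 6287 ≡ 1197 (mod 2545). Now have (1197|2545).
1197 ≡ 1 (mod 4), so quadratic reciprocity gives (1197|2545) = (2545|1197). Reduce: 2545 ≡ 151 (mod 1197). Now have (151|1197).
1197 ≡ 1 (mod 4), so quadratic reciprocity gives (151|1197) = (1197|151). Reduce: 1197 ≡ 140 (mod 151). Now have (140|151).
Factor out 2: 140 = 2^2·35. Since 151 ≡ 7 (mod 8), (2|151) = +1, and (2|151)^2 = +1. Now have (35|151).
Both 35 ≡ 3 and 151 ≡ 3 (mod 4), so reciprocity gives (35|151) = -(151|35). Reduce: 151 ≡ 11 (mod 35). Now have -(11|35).
Both 11 ≡ 3 and 35 ≡ 3 (mod 4), so reciprocity gives (11|35) = -(35|11). Reduce: 35 ≡ 2 (mod 11). Now have (2|11).
Factor out 2: 2 = 2. Since 11 ≡ 3 (mod 8), (2|11) = -1. Now have -(1|11).
(1|11) = 1. Collecting the sign factors: -1.
Second factor (2549|6287):
2549 ≡ 1 (mod 4), so quadratic reciprocity gives (2549|6287) = (6287|2549). Reduce: 6287 ≡ 1189 (mod 2549). Now have (1189|2549).
1189 ≡ 1 (mod 4), so quadratic reciprocity gives (1189|2549) = (2549|1189). Reduce: 2549 ≡ 171 (mod 1189). Now have (171|1189).
1189 ≡ 1 (mod 4), so quadratic reciprocity gives (171|1189) = (1189|171). Reduce: 1189 ≡ 163 (mod 171). Now have (163|171).
Both 163 ≡ 3 and 171 ≡ 3 (mod 4), so reciprocity gives (163|171) = -(171|163). Reduce: 171 ≡ 8 (mod 163). Now have -(8|163).
Factor out 2: 8 = 2^3. Since 163 ≡ 3 (mod 8), (2|163) = -1, and (2|163)^3 = -1. Now have (1|163).
(1|163) = 1. Collecting the sign factors: 1.
Product: (-1)·(1) = -1.

-1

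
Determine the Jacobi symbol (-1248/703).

1

Reduce the numerator: -1248 ≡ 158 (mod 703), so (-1248/703) = (158/703).
Factor out 2: 158 = 2·79. Since 703 ≡ 7 (mod 8), (2/703) = +1. Now have (79/703).
Both 79 ≡ 3 and 703 ≡ 3 (mod 4), so reciprocity gives (79/703) = -(703/79). Reduce: 703 ≡ 71 (mod 79). Now have -(71/79).
Both 71 ≡ 3 and 79 ≡ 3 (mod 4), so reciprocity gives (71/79) = -(79/71). Reduce: 79 ≡ 8 (mod 71). Now have (8/71).
Factor out 2: 8 = 2^3. Since 71 ≡ 7 (mod 8), (2/71) = +1, and (2/71)^3 = +1. Now have (1/71).
(1/71) = 1. Collecting the sign factors: 1.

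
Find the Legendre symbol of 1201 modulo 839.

-1

(1201|839)
  = (362|839)    [1201 ≡ 362 mod 839]
  = (181|839)    [839 ≡ 7 mod 8 ⇒ (2|839) = +1]
  = (839|181)    [QR: 181 ≡ 1 mod 4, sign kept]
  = (115|181)    [839 ≡ 115 mod 181]
  = (181|115)    [QR: 181 ≡ 1 mod 4, sign kept]
  = (66|115)    [181 ≡ 66 mod 115]
  = -(33|115)    [115 ≡ 3 mod 8 ⇒ (2|115) = -1]
  = -(115|33)    [QR: 33 ≡ 1 mod 4, sign kept]
  = -(16|33)    [115 ≡ 16 mod 33]
  = -(1|33)    [33 ≡ 1 mod 8 ⇒ (2|33)^4 = +1]
  = -1    [(1|33) = 1]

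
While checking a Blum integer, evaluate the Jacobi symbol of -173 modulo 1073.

1

Pull out -1: (-173/1073) = (-1/1073)·(173/1073). Since 1073 ≡ 1 (mod 4), (-1/1073) = +1. Now have (173/1073).
173 ≡ 1 (mod 4), so quadratic reciprocity gives (173/1073) = (1073/173). Reduce: 1073 ≡ 35 (mod 173). Now have (35/173).
173 ≡ 1 (mod 4), so quadratic reciprocity gives (35/173) = (173/35). Reduce: 173 ≡ 33 (mod 35). Now have (33/35).
33 ≡ 1 (mod 4), so quadratic reciprocity gives (33/35) = (35/33). Reduce: 35 ≡ 2 (mod 33). Now have (2/33).
Factor out 2: 2 = 2. Since 33 ≡ 1 (mod 8), (2/33) = +1. Now have (1/33).
(1/33) = 1. Collecting the sign factors: 1.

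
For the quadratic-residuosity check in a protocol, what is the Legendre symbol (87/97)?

97 ≡ 1 (mod 4), so quadratic reciprocity gives (87/97) = (97/87). Reduce: 97 ≡ 10 (mod 87). Now have (10/87).
Factor out 2: 10 = 2·5. Since 87 ≡ 7 (mod 8), (2/87) = +1. Now have (5/87).
5 ≡ 1 (mod 4), so quadratic reciprocity gives (5/87) = (87/5). Reduce: 87 ≡ 2 (mod 5). Now have (2/5).
Factor out 2: 2 = 2. Since 5 ≡ 5 (mod 8), (2/5) = -1. Now have -(1/5).
(1/5) = 1. Collecting the sign factors: -1.

-1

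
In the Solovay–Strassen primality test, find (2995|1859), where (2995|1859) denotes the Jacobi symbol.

Reduce the numerator: 2995 ≡ 1136 (mod 1859), so (2995|1859) = (1136|1859).
Factor out 2: 1136 = 2^4·71. Since 1859 ≡ 3 (mod 8), (2|1859) = -1, and (2|1859)^4 = +1. Now have (71|1859).
Both 71 ≡ 3 and 1859 ≡ 3 (mod 4), so reciprocity gives (71|1859) = -(1859|71). Reduce: 1859 ≡ 13 (mod 71). Now have -(13|71).
13 ≡ 1 (mod 4), so quadratic reciprocity gives (13|71) = (71|13). Reduce: 71 ≡ 6 (mod 13). Now have -(6|13).
Factor out 2: 6 = 2·3. Since 13 ≡ 5 (mod 8), (2|13) = -1. Now have (3|13).
13 ≡ 1 (mod 4), so quadratic reciprocity gives (3|13) = (13|3). Reduce: 13 ≡ 1 (mod 3). Now have (1|3).
(1|3) = 1. Collecting the sign factors: 1.

1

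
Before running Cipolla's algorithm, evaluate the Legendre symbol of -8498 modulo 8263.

1

(-8498 / 8263)
  = (8028 / 8263)    [-8498 ≡ 8028 mod 8263]
  = (2007 / 8263)    [8263 ≡ 7 mod 8 ⇒ (2 / 8263)^2 = +1]
  = -(8263 / 2007)    [QR: both ≡ 3 mod 4, sign flips]
  = -(235 / 2007)    [8263 ≡ 235 mod 2007]
  = (2007 / 235)    [QR: both ≡ 3 mod 4, sign flips]
  = (127 / 235)    [2007 ≡ 127 mod 235]
  = -(235 / 127)    [QR: both ≡ 3 mod 4, sign flips]
  = -(108 / 127)    [235 ≡ 108 mod 127]
  = -(27 / 127)    [127 ≡ 7 mod 8 ⇒ (2 / 127)^2 = +1]
  = (127 / 27)    [QR: both ≡ 3 mod 4, sign flips]
  = (19 / 27)    [127 ≡ 19 mod 27]
  = -(27 / 19)    [QR: both ≡ 3 mod 4, sign flips]
  = -(8 / 19)    [27 ≡ 8 mod 19]
  = (1 / 19)    [19 ≡ 3 mod 8 ⇒ (2 / 19)^3 = -1]
  = 1    [(1 / 19) = 1]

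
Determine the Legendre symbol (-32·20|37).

By multiplicativity, (-32·20|37) = (-32|37)·(20|37).
First factor (-32|37):
Pull out -1: (-32|37) = (-1|37)·(32|37). Since 37 ≡ 1 (mod 4), (-1|37) = +1. Now have (32|37).
Factor out 2: 32 = 2^5. Since 37 ≡ 5 (mod 8), (2|37) = -1, and (2|37)^5 = -1. Now have -(1|37).
(1|37) = 1. Collecting the sign factors: -1.
Second factor (20|37):
Factor out 2: 20 = 2^2·5. Since 37 ≡ 5 (mod 8), (2|37) = -1, and (2|37)^2 = +1. Now have (5|37).
5 ≡ 1 (mod 4), so quadratic reciprocity gives (5|37) = (37|5). Reduce: 37 ≡ 2 (mod 5). Now have (2|5).
Factor out 2: 2 = 2. Since 5 ≡ 5 (mod 8), (2|5) = -1. Now have -(1|5).
(1|5) = 1. Collecting the sign factors: -1.
Product: (-1)·(-1) = 1.

1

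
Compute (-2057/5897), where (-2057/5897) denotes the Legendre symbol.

(-2057/5897)
  = (3840/5897)    [-2057 ≡ 3840 mod 5897]
  = (15/5897)    [5897 ≡ 1 mod 8 ⇒ (2/5897)^8 = +1]
  = (5897/15)    [QR: 5897 ≡ 1 mod 4, sign kept]
  = (2/15)    [5897 ≡ 2 mod 15]
  = (1/15)    [15 ≡ 7 mod 8 ⇒ (2/15) = +1]
  = 1    [(1/15) = 1]

1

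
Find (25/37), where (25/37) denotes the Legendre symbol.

1

25 ≡ 1 (mod 4), so quadratic reciprocity gives (25/37) = (37/25). Reduce: 37 ≡ 12 (mod 25). Now have (12/25).
Factor out 2: 12 = 2^2·3. Since 25 ≡ 1 (mod 8), (2/25) = +1, and (2/25)^2 = +1. Now have (3/25).
25 ≡ 1 (mod 4), so quadratic reciprocity gives (3/25) = (25/3). Reduce: 25 ≡ 1 (mod 3). Now have (1/3).
(1/3) = 1. Collecting the sign factors: 1.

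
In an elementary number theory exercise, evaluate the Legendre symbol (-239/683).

Reduce the numerator: -239 ≡ 444 (mod 683), so (-239/683) = (444/683).
Factor out 2: 444 = 2^2·111. Since 683 ≡ 3 (mod 8), (2/683) = -1, and (2/683)^2 = +1. Now have (111/683).
Both 111 ≡ 3 and 683 ≡ 3 (mod 4), so reciprocity gives (111/683) = -(683/111). Reduce: 683 ≡ 17 (mod 111). Now have -(17/111).
17 ≡ 1 (mod 4), so quadratic reciprocity gives (17/111) = (111/17). Reduce: 111 ≡ 9 (mod 17). Now have -(9/17).
9 ≡ 1 (mod 4), so quadratic reciprocity gives (9/17) = (17/9). Reduce: 17 ≡ 8 (mod 9). Now have -(8/9).
Factor out 2: 8 = 2^3. Since 9 ≡ 1 (mod 8), (2/9) = +1, and (2/9)^3 = +1. Now have -(1/9).
(1/9) = 1. Collecting the sign factors: -1.

-1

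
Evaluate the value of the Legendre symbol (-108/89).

-1

(-108/89)
  = (70/89)    [-108 ≡ 70 mod 89]
  = (35/89)    [89 ≡ 1 mod 8 ⇒ (2/89) = +1]
  = (89/35)    [QR: 89 ≡ 1 mod 4, sign kept]
  = (19/35)    [89 ≡ 19 mod 35]
  = -(35/19)    [QR: both ≡ 3 mod 4, sign flips]
  = -(16/19)    [35 ≡ 16 mod 19]
  = -(1/19)    [19 ≡ 3 mod 8 ⇒ (2/19)^4 = +1]
  = -1    [(1/19) = 1]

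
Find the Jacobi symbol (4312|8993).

-1

(4312|8993)
  = (539|8993)    [8993 ≡ 1 mod 8 ⇒ (2|8993)^3 = +1]
  = (8993|539)    [QR: 8993 ≡ 1 mod 4, sign kept]
  = (369|539)    [8993 ≡ 369 mod 539]
  = (539|369)    [QR: 369 ≡ 1 mod 4, sign kept]
  = (170|369)    [539 ≡ 170 mod 369]
  = (85|369)    [369 ≡ 1 mod 8 ⇒ (2|369) = +1]
  = (369|85)    [QR: 85 ≡ 1 mod 4, sign kept]
  = (29|85)    [369 ≡ 29 mod 85]
  = (85|29)    [QR: 29 ≡ 1 mod 4, sign kept]
  = (27|29)    [85 ≡ 27 mod 29]
  = (29|27)    [QR: 29 ≡ 1 mod 4, sign kept]
  = (2|27)    [29 ≡ 2 mod 27]
  = -(1|27)    [27 ≡ 3 mod 8 ⇒ (2|27) = -1]
  = -1    [(1|27) = 1]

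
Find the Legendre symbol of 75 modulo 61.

(75/61)
  = (14/61)    [75 ≡ 14 mod 61]
  = -(7/61)    [61 ≡ 5 mod 8 ⇒ (2/61) = -1]
  = -(61/7)    [QR: 61 ≡ 1 mod 4, sign kept]
  = -(5/7)    [61 ≡ 5 mod 7]
  = -(7/5)    [QR: 5 ≡ 1 mod 4, sign kept]
  = -(2/5)    [7 ≡ 2 mod 5]
  = (1/5)    [5 ≡ 5 mod 8 ⇒ (2/5) = -1]
  = 1    [(1/5) = 1]

1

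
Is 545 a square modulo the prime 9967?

545 ≡ 1 (mod 4), so quadratic reciprocity gives (545|9967) = (9967|545). Reduce: 9967 ≡ 157 (mod 545). Now have (157|545).
157 ≡ 1 (mod 4), so quadratic reciprocity gives (157|545) = (545|157). Reduce: 545 ≡ 74 (mod 157). Now have (74|157).
Factor out 2: 74 = 2·37. Since 157 ≡ 5 (mod 8), (2|157) = -1. Now have -(37|157).
37 ≡ 1 (mod 4), so quadratic reciprocity gives (37|157) = (157|37). Reduce: 157 ≡ 9 (mod 37). Now have -(9|37).
9 ≡ 1 (mod 4), so quadratic reciprocity gives (9|37) = (37|9). Reduce: 37 ≡ 1 (mod 9). Now have -(1|9).
(1|9) = 1. Collecting the sign factors: -1.
The Legendre symbol is -1, so x^2 ≡ 545 (mod 9967) has no solution.

no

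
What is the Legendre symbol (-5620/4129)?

Pull out -1: (-5620/4129) = (-1/4129)·(5620/4129). Since 4129 ≡ 1 (mod 4), (-1/4129) = +1. Now have (5620/4129).
Reduce the numerator: 5620 ≡ 1491 (mod 4129), so (5620/4129) = (1491/4129).
4129 ≡ 1 (mod 4), so quadratic reciprocity gives (1491/4129) = (4129/1491). Reduce: 4129 ≡ 1147 (mod 1491). Now have (1147/1491).
Both 1147 ≡ 3 and 1491 ≡ 3 (mod 4), so reciprocity gives (1147/1491) = -(1491/1147). Reduce: 1491 ≡ 344 (mod 1147). Now have -(344/1147).
Factor out 2: 344 = 2^3·43. Since 1147 ≡ 3 (mod 8), (2/1147) = -1, and (2/1147)^3 = -1. Now have (43/1147).
Both 43 ≡ 3 and 1147 ≡ 3 (mod 4), so reciprocity gives (43/1147) = -(1147/43). Reduce: 1147 ≡ 29 (mod 43). Now have -(29/43).
29 ≡ 1 (mod 4), so quadratic reciprocity gives (29/43) = (43/29). Reduce: 43 ≡ 14 (mod 29). Now have -(14/29).
Factor out 2: 14 = 2·7. Since 29 ≡ 5 (mod 8), (2/29) = -1. Now have (7/29).
29 ≡ 1 (mod 4), so quadratic reciprocity gives (7/29) = (29/7). Reduce: 29 ≡ 1 (mod 7). Now have (1/7).
(1/7) = 1. Collecting the sign factors: 1.

1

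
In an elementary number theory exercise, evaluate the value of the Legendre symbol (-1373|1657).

(-1373|1657)
  = (284|1657)    [-1373 ≡ 284 mod 1657]
  = (71|1657)    [1657 ≡ 1 mod 8 ⇒ (2|1657)^2 = +1]
  = (1657|71)    [QR: 1657 ≡ 1 mod 4, sign kept]
  = (24|71)    [1657 ≡ 24 mod 71]
  = (3|71)    [71 ≡ 7 mod 8 ⇒ (2|71)^3 = +1]
  = -(71|3)    [QR: both ≡ 3 mod 4, sign flips]
  = -(2|3)    [71 ≡ 2 mod 3]
  = (1|3)    [3 ≡ 3 mod 8 ⇒ (2|3) = -1]
  = 1    [(1|3) = 1]

1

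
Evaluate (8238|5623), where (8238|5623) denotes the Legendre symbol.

-1

(8238|5623)
  = (2615|5623)    [8238 ≡ 2615 mod 5623]
  = -(5623|2615)    [QR: both ≡ 3 mod 4, sign flips]
  = -(393|2615)    [5623 ≡ 393 mod 2615]
  = -(2615|393)    [QR: 393 ≡ 1 mod 4, sign kept]
  = -(257|393)    [2615 ≡ 257 mod 393]
  = -(393|257)    [QR: 257 ≡ 1 mod 4, sign kept]
  = -(136|257)    [393 ≡ 136 mod 257]
  = -(17|257)    [257 ≡ 1 mod 8 ⇒ (2|257)^3 = +1]
  = -(257|17)    [QR: 17 ≡ 1 mod 4, sign kept]
  = -(2|17)    [257 ≡ 2 mod 17]
  = -(1|17)    [17 ≡ 1 mod 8 ⇒ (2|17) = +1]
  = -1    [(1|17) = 1]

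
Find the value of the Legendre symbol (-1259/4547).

1

(-1259/4547)
  = (3288/4547)    [-1259 ≡ 3288 mod 4547]
  = -(411/4547)    [4547 ≡ 3 mod 8 ⇒ (2/4547)^3 = -1]
  = (4547/411)    [QR: both ≡ 3 mod 4, sign flips]
  = (26/411)    [4547 ≡ 26 mod 411]
  = -(13/411)    [411 ≡ 3 mod 8 ⇒ (2/411) = -1]
  = -(411/13)    [QR: 13 ≡ 1 mod 4, sign kept]
  = -(8/13)    [411 ≡ 8 mod 13]
  = (1/13)    [13 ≡ 5 mod 8 ⇒ (2/13)^3 = -1]
  = 1    [(1/13) = 1]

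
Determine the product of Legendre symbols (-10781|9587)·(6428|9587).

-1

By multiplicativity, (-10781·6428|9587) = (-10781|9587)·(6428|9587).
First factor (-10781|9587):
Reduce the numerator: -10781 ≡ 8393 (mod 9587), so (-10781|9587) = (8393|9587).
8393 ≡ 1 (mod 4), so quadratic reciprocity gives (8393|9587) = (9587|8393). Reduce: 9587 ≡ 1194 (mod 8393). Now have (1194|8393).
Factor out 2: 1194 = 2·597. Since 8393 ≡ 1 (mod 8), (2|8393) = +1. Now have (597|8393).
597 ≡ 1 (mod 4), so quadratic reciprocity gives (597|8393) = (8393|597). Reduce: 8393 ≡ 35 (mod 597). Now have (35|597).
597 ≡ 1 (mod 4), so quadratic reciprocity gives (35|597) = (597|35). Reduce: 597 ≡ 2 (mod 35). Now have (2|35).
Factor out 2: 2 = 2. Since 35 ≡ 3 (mod 8), (2|35) = -1. Now have -(1|35).
(1|35) = 1. Collecting the sign factors: -1.
Second factor (6428|9587):
Factor out 2: 6428 = 2^2·1607. Since 9587 ≡ 3 (mod 8), (2|9587) = -1, and (2|9587)^2 = +1. Now have (1607|9587).
Both 1607 ≡ 3 and 9587 ≡ 3 (mod 4), so reciprocity gives (1607|9587) = -(9587|1607). Reduce: 9587 ≡ 1552 (mod 1607). Now have -(1552|1607).
Factor out 2: 1552 = 2^4·97. Since 1607 ≡ 7 (mod 8), (2|1607) = +1, and (2|1607)^4 = +1. Now have -(97|1607).
97 ≡ 1 (mod 4), so quadratic reciprocity gives (97|1607) = (1607|97). Reduce: 1607 ≡ 55 (mod 97). Now have -(55|97).
97 ≡ 1 (mod 4), so quadratic reciprocity gives (55|97) = (97|55). Reduce: 97 ≡ 42 (mod 55). Now have -(42|55).
Factor out 2: 42 = 2·21. Since 55 ≡ 7 (mod 8), (2|55) = +1. Now have -(21|55).
21 ≡ 1 (mod 4), so quadratic reciprocity gives (21|55) = (55|21). Reduce: 55 ≡ 13 (mod 21). Now have -(13|21).
13 ≡ 1 (mod 4), so quadratic reciprocity gives (13|21) = (21|13). Reduce: 21 ≡ 8 (mod 13). Now have -(8|13).
Factor out 2: 8 = 2^3. Since 13 ≡ 5 (mod 8), (2|13) = -1, and (2|13)^3 = -1. Now have (1|13).
(1|13) = 1. Collecting the sign factors: 1.
Product: (-1)·(1) = -1.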